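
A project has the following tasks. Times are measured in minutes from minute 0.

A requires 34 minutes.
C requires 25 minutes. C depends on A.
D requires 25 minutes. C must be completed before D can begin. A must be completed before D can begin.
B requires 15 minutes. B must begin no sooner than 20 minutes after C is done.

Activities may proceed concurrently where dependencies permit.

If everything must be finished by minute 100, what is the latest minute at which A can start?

6

B has no dependents, so it just needs to finish by minute 100. Starting by 100 − 15 = minute 85 achieves that.
D must finish by minute 100; it takes 25 minutes, so it must start by 100 − 25 = minute 75.
C has several dependents: B (must start by minute 85, minus 20-minute gap → minute 65); D (must start by minute 75). The earliest of those limits is minute 65, so C must start by 65 − 25 = minute 40.
For A: C (must start by minute 40); D (must start by minute 75). The most restrictive is minute 40; with a 34-minute duration, A must start by minute 6.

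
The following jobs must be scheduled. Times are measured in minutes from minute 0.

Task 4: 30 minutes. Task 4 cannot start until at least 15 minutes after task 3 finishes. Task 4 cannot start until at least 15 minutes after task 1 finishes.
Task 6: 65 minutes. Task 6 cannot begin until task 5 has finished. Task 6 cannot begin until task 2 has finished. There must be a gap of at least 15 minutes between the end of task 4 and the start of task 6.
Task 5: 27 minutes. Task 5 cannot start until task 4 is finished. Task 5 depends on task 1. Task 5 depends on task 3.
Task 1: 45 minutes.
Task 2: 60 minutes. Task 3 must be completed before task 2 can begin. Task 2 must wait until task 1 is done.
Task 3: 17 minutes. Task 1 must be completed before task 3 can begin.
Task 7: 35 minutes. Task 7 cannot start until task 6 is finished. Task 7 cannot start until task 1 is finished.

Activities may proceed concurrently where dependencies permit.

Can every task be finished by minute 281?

Nothing blocks task 1, so it runs from minute 0 to minute 45.
After task 1 (finishes minute 45), task 3 can start at minute 45 and finishes at minute 62.
Task 4 cannot start until task 3 (finishes minute 62, plus 15-minute gap → minute 77); task 1 (finishes minute 45, plus 15-minute gap → minute 60). The controlling bound is minute 77, so task 4 finishes at 77 + 30 = minute 107.
Task 5 has to wait for task 4 (finishes minute 107); task 1 (finishes minute 45); task 3 (finishes minute 62). The latest of these is minute 107, so task 5 runs minute 107 to 107 + 27 = minute 134.
Task 2 needs all of task 3 (finishes minute 62); task 1 (finishes minute 45). That puts its earliest start at minute 62; it finishes at 62 + 60 = minute 122.
For task 6: task 5 (finishes minute 134); task 2 (finishes minute 122); task 4 (finishes minute 107, plus 15-minute gap → minute 122). Taking the maximum gives a start of minute 134, and it finishes at 134 + 65 = minute 199.
Task 7 cannot start until task 6 (finishes minute 199); task 1 (finishes minute 45). The controlling bound is minute 199, so task 7 finishes at 199 + 35 = minute 234.
Every task is finished by minute 234, which is no later than the deadline of 281, so the schedule is feasible.

Yes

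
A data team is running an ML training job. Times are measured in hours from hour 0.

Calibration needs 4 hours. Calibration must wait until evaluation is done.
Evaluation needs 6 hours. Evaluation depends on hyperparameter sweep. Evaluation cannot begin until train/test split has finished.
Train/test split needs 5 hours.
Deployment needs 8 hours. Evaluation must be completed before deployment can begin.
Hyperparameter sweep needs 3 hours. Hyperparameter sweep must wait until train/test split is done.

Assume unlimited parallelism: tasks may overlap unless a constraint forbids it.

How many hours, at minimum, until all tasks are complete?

22

Nothing blocks train/test split, so it runs from hour 0 to hour 5.
Hyperparameter sweep cannot begin until train/test split (finishes hour 5). It runs from hour 5 to 5 + 3 = hour 8.
Evaluation needs all of hyperparameter sweep (finishes hour 8); train/test split (finishes hour 5). That puts its earliest start at hour 8; it finishes at 8 + 6 = hour 14.
Deployment waits on evaluation (finishes hour 14), so it starts at hour 14 and finishes at 14 + 8 = hour 22.
Calibration waits on evaluation (finishes hour 14), so it starts at hour 14 and finishes at 14 + 4 = hour 18.
All tasks are finished once the last one completes. Finish times: Train/test split at 5, Hyperparameter sweep at 8, Evaluation at 14, Calibration at 18, Deployment at 22. The latest is hour 22.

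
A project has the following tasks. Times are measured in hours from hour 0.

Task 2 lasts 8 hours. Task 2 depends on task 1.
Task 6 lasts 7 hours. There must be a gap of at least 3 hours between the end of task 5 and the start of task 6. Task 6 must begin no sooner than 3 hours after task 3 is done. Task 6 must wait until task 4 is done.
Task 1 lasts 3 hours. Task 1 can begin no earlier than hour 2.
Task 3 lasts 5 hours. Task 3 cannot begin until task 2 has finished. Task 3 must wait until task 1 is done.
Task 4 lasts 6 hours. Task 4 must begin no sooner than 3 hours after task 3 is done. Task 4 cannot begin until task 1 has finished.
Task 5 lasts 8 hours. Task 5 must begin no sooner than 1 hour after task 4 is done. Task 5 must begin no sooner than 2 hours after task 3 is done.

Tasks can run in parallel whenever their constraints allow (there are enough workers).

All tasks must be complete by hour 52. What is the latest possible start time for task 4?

Task 6 must finish by hour 52; it takes 7 hours, so it must start by 52 − 7 = hour 45.
Task 5 feeds into task 6 (must start by hour 45, minus 3-hour gap → hour 42); so task 5 must finish by hour 42 and therefore start by hour 34.
Task 4 must finish in time for task 5 (must start by hour 34, minus 1-hour gap → hour 33); task 6 (must start by hour 45). The tightest is hour 33, so task 4 must start by 33 − 6 = hour 27.

27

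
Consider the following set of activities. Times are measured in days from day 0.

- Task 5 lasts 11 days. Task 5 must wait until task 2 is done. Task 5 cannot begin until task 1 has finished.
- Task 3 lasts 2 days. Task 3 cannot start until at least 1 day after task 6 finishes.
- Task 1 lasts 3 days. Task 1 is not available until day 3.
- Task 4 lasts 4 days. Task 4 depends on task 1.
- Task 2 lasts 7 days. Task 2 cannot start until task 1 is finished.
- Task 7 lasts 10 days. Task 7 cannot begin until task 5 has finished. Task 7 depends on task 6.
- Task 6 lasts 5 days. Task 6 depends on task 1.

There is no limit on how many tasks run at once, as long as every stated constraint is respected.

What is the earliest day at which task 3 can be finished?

Task 1 cannot begin until its own release at day 3. It runs from day 3 to 3 + 3 = day 6.
Task 6 waits on task 1 (finishes day 6), so it starts at day 6 and finishes at 6 + 5 = day 11.
After task 6 (finishes day 11, plus 1-day gap → day 12), task 3 can start at day 12 and finishes at day 14.

14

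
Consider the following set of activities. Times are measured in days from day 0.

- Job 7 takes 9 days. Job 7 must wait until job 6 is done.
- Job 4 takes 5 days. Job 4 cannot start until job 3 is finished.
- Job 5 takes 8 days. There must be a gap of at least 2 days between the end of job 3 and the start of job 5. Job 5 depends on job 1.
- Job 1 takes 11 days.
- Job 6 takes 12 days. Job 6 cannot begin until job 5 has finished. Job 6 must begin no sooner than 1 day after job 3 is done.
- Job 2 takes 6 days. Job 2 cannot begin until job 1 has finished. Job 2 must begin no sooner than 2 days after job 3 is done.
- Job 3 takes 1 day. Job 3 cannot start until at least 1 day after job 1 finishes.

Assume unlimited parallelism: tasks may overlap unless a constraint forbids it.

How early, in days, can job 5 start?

Job 1 has no prerequisites, so it starts at day 0 and finishes at day 11.
Job 3 waits on job 1 (finishes day 11, plus 1-day gap → day 12), so it starts at day 12 and finishes at 12 + 1 = day 13.
Job 5 waits on job 3 (finishes day 13, plus 2-day gap → day 15); job 1 (finishes day 11). The latest of these is day 15, which is the earliest job 5 can start.

15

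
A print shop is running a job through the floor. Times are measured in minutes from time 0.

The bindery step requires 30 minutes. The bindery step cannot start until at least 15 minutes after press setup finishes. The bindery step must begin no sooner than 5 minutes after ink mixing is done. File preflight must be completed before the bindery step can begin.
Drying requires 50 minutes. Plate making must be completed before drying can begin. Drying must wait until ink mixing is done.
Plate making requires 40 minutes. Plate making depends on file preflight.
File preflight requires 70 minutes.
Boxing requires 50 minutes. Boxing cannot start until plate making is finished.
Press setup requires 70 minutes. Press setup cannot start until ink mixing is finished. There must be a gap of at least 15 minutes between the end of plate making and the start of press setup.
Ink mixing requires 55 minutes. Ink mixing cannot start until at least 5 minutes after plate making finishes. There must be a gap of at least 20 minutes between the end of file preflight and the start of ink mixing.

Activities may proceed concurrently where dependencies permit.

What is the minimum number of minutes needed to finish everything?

Nothing blocks file preflight, so it runs from minute 0 to minute 70.
Plate making cannot begin until file preflight (finishes minute 70). It runs from minute 70 to 70 + 40 = minute 110.
Boxing waits on plate making (finishes minute 110), so it starts at minute 110 and finishes at 110 + 50 = minute 160.
For ink mixing: plate making (finishes minute 110, plus 5-minute gap → minute 115); file preflight (finishes minute 70, plus 20-minute gap → minute 90). Taking the maximum gives a start of minute 115, and it finishes at 115 + 55 = minute 170.
Drying cannot start until plate making (finishes minute 110); ink mixing (finishes minute 170). The controlling bound is minute 170, so drying finishes at 170 + 50 = minute 220.
Press setup needs all of ink mixing (finishes minute 170); plate making (finishes minute 110, plus 15-minute gap → minute 125). That puts its earliest start at minute 170; it finishes at 170 + 70 = minute 240.
For the bindery step: press setup (finishes minute 240, plus 15-minute gap → minute 255); ink mixing (finishes minute 170, plus 5-minute gap → minute 175); file preflight (finishes minute 70). Taking the maximum gives a start of minute 255, and it finishes at 255 + 30 = minute 285.
All tasks are finished once the last one completes. Finish times: File preflight at 70, Plate making at 110, Ink mixing at 170, Press setup at 240, Drying at 220, The bindery step at 285, Boxing at 160. The latest is minute 285.

285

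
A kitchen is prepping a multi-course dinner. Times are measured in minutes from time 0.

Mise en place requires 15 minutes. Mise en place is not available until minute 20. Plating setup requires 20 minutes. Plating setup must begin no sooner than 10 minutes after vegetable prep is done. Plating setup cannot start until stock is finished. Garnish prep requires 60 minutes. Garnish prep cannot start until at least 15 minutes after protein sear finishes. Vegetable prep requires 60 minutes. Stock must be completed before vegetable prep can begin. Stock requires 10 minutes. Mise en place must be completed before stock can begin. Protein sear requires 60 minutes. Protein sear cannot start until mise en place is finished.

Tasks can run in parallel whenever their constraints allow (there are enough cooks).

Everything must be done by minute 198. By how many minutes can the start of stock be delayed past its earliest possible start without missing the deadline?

Mise en place waits on its own release at minute 20, so it starts at minute 20 and finishes at 20 + 15 = minute 35.
Stock waits on mise en place (finishes minute 35), so it starts at minute 35 and finishes at 35 + 10 = minute 45.

Working backward from the deadline:
To finish by minute 198, plating setup (duration 20) must start no later than minute 178.
Vegetable prep has to be done before plating setup (must start by minute 178, minus 10-minute gap → minute 168). That means finishing by minute 168, i.e. starting by 168 − 60 = minute 108.
Stock feeds vegetable prep (must start by minute 108); plating setup (must start by minute 178). Taking the minimum, stock must finish by minute 108 and start by 108 − 10 = minute 98.
So stock can start as early as minute 35 and as late as minute 98, giving 98 − 35 = 63 minutes of slack.

63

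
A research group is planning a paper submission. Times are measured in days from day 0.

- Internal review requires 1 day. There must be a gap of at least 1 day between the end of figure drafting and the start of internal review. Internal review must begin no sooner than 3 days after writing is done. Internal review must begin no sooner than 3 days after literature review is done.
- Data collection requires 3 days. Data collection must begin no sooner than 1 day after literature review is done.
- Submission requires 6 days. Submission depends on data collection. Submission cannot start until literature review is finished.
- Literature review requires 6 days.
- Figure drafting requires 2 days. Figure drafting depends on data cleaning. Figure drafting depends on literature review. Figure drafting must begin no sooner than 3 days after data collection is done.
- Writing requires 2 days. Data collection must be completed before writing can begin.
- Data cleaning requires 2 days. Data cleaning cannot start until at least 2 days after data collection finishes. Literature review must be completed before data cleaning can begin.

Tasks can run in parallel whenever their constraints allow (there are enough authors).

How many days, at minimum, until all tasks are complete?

18

Literature review can start immediately at day 0; it finishes at day 6.
Data collection cannot begin until literature review (finishes day 6, plus 1-day gap → day 7). It runs from day 7 to 7 + 3 = day 10.
Submission cannot start until data collection (finishes day 10); literature review (finishes day 6). The controlling bound is day 10, so submission finishes at 10 + 6 = day 16.
After data collection (finishes day 10), writing can start at day 10 and finishes at day 12.
Data cleaning has to wait for data collection (finishes day 10, plus 2-day gap → day 12); literature review (finishes day 6). The latest of these is day 12, so data cleaning runs day 12 to 12 + 2 = day 14.
Figure drafting needs all of data cleaning (finishes day 14); literature review (finishes day 6); data collection (finishes day 10, plus 3-day gap → day 13). That puts its earliest start at day 14; it finishes at 14 + 2 = day 16.
Internal review cannot start until figure drafting (finishes day 16, plus 1-day gap → day 17); writing (finishes day 12, plus 3-day gap → day 15); literature review (finishes day 6, plus 3-day gap → day 9). The controlling bound is day 17, so internal review finishes at 17 + 1 = day 18.
All tasks are finished once the last one completes. Finish times: Literature review at 6, Data collection at 10, Data cleaning at 14, Figure drafting at 16, Writing at 12, Internal review at 18, Submission at 16. The latest is day 18.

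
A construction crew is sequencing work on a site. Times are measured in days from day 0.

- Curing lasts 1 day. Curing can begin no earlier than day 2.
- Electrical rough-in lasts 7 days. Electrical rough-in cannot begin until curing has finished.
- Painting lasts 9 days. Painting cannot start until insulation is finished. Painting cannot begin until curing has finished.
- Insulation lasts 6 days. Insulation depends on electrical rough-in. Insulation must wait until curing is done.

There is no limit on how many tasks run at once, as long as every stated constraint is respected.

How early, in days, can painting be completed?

Curing cannot begin until its own release at day 2. It runs from day 2 to 2 + 1 = day 3.
After curing (finishes day 3), electrical rough-in can start at day 3 and finishes at day 10.
Insulation needs all of electrical rough-in (finishes day 10); curing (finishes day 3). That puts its earliest start at day 10; it finishes at 10 + 6 = day 16.
For painting: insulation (finishes day 16); curing (finishes day 3). Taking the maximum gives a start of day 16, and it finishes at 16 + 9 = day 25.

25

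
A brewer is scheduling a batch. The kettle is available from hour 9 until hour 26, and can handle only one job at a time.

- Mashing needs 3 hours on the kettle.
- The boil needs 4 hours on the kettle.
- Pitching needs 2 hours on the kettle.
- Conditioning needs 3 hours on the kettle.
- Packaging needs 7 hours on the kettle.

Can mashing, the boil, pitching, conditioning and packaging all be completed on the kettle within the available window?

The kettle window is 26 − 9 = 17 hours.
Running back to back, the jobs need 3 + 4 + 2 + 3 + 7 = 19 hours on the kettle.
Since 19 > 17, they cannot all fit.

No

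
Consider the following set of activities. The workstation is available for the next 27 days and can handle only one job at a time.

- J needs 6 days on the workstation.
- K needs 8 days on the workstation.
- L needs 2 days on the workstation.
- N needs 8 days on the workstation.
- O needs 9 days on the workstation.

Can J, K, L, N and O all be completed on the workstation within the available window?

Running back to back, the jobs need 6 + 8 + 2 + 8 + 9 = 33 days on the workstation.
Since 33 > 27, they cannot all fit.

No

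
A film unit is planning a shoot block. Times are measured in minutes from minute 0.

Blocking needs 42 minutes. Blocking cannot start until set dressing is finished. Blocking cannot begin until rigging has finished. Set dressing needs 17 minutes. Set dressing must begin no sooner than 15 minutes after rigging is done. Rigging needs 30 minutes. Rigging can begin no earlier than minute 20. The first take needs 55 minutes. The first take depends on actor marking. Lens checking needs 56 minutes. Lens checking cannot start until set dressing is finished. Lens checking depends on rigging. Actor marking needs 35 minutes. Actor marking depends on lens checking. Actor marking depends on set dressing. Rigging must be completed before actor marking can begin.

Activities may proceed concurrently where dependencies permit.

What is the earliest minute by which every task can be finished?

Rigging waits on its own release at minute 20, so it starts at minute 20 and finishes at 20 + 30 = minute 50.
Set dressing cannot begin until rigging (finishes minute 50, plus 15-minute gap → minute 65). It runs from minute 65 to 65 + 17 = minute 82.
Blocking needs all of set dressing (finishes minute 82); rigging (finishes minute 50). That puts its earliest start at minute 82; it finishes at 82 + 42 = minute 124.
Lens checking cannot start until set dressing (finishes minute 82); rigging (finishes minute 50). The controlling bound is minute 82, so lens checking finishes at 82 + 56 = minute 138.
Actor marking needs all of lens checking (finishes minute 138); set dressing (finishes minute 82); rigging (finishes minute 50). That puts its earliest start at minute 138; it finishes at 138 + 35 = minute 173.
The first take waits on actor marking (finishes minute 173), so it starts at minute 173 and finishes at 173 + 55 = minute 228.
All tasks are finished once the last one completes. Finish times: Rigging at 50, Set dressing at 82, Lens checking at 138, Blocking at 124, Actor marking at 173, The first take at 228. The latest is minute 228.

228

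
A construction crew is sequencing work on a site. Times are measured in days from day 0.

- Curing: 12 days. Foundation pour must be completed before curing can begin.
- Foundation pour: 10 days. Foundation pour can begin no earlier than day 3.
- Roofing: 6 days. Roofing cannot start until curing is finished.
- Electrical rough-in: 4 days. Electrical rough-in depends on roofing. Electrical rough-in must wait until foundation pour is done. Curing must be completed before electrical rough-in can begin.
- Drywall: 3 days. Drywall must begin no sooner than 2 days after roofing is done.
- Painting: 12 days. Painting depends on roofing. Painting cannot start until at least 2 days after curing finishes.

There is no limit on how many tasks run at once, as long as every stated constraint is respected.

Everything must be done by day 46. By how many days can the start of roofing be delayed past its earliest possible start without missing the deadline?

3

Foundation pour waits on its own release at day 3, so it starts at day 3 and finishes at 3 + 10 = day 13.
Curing cannot begin until foundation pour (finishes day 13). It runs from day 13 to 13 + 12 = day 25.
Roofing waits on curing (finishes day 25), so it starts at day 25 and finishes at 25 + 6 = day 31.

Working backward from the deadline:
Nothing follows electrical rough-in; the deadline of day 46 is its only limit. It must start by 46 − 4 = day 42.
Nothing follows drywall; the deadline of day 46 is its only limit. It must start by 46 − 3 = day 43.
Painting must finish by day 46; it takes 12 days, so it must start by 46 − 12 = day 34.
Roofing has several dependents: electrical rough-in (must start by day 42); drywall (must start by day 43, minus 2-day gap → day 41); painting (must start by day 34). The earliest of those limits is day 34, so roofing must start by 34 − 6 = day 28.
So roofing can start as early as day 25 and as late as day 28, giving 28 − 25 = 3 days of slack.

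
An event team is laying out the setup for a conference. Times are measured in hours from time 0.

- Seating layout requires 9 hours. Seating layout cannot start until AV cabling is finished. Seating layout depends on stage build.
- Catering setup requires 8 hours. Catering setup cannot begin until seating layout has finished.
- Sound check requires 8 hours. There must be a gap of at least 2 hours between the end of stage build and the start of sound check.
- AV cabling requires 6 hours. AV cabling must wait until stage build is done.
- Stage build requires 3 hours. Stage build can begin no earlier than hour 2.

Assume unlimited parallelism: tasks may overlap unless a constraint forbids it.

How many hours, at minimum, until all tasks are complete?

28

Stage build cannot begin until its own release at hour 2. It runs from hour 2 to 2 + 3 = hour 5.
After stage build (finishes hour 5, plus 2-hour gap → hour 7), sound check can start at hour 7 and finishes at hour 15.
AV cabling waits on stage build (finishes hour 5), so it starts at hour 5 and finishes at 5 + 6 = hour 11.
Seating layout cannot start until AV cabling (finishes hour 11); stage build (finishes hour 5). The controlling bound is hour 11, so seating layout finishes at 11 + 9 = hour 20.
Catering setup waits on seating layout (finishes hour 20), so it starts at hour 20 and finishes at 20 + 8 = hour 28.
All tasks are finished once the last one completes. Finish times: Stage build at 5, AV cabling at 11, Seating layout at 20, Catering setup at 28, Sound check at 15. The latest is hour 28.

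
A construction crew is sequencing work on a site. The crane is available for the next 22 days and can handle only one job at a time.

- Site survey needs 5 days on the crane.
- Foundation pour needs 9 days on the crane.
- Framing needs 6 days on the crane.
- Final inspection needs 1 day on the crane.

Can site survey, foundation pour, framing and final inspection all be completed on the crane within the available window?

Running back to back, the jobs need 5 + 9 + 6 + 1 = 21 days on the crane.
Since 21 ≤ 22, they fit within the window.

Yes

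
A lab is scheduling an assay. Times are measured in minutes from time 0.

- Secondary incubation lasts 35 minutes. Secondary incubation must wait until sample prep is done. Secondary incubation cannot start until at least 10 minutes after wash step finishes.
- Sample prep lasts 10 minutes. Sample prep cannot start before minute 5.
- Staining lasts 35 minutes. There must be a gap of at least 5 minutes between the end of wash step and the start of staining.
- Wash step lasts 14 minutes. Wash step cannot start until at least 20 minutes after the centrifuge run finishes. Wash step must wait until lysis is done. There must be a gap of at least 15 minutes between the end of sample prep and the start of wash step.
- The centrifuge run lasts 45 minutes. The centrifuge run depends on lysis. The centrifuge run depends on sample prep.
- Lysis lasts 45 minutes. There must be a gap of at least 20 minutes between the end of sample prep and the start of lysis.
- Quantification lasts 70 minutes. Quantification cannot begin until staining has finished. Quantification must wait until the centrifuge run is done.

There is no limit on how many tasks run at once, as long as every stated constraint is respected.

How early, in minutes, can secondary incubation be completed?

204

Sample prep waits on its own release at minute 5, so it starts at minute 5 and finishes at 5 + 10 = minute 15.
Lysis waits on sample prep (finishes minute 15, plus 20-minute gap → minute 35), so it starts at minute 35 and finishes at 35 + 45 = minute 80.
For the centrifuge run: lysis (finishes minute 80); sample prep (finishes minute 15). Taking the maximum gives a start of minute 80, and it finishes at 80 + 45 = minute 125.
Wash step has to wait for the centrifuge run (finishes minute 125, plus 20-minute gap → minute 145); lysis (finishes minute 80); sample prep (finishes minute 15, plus 15-minute gap → minute 30). The latest of these is minute 145, so wash step runs minute 145 to 145 + 14 = minute 159.
For secondary incubation: sample prep (finishes minute 15); wash step (finishes minute 159, plus 10-minute gap → minute 169). Taking the maximum gives a start of minute 169, and it finishes at 169 + 35 = minute 204.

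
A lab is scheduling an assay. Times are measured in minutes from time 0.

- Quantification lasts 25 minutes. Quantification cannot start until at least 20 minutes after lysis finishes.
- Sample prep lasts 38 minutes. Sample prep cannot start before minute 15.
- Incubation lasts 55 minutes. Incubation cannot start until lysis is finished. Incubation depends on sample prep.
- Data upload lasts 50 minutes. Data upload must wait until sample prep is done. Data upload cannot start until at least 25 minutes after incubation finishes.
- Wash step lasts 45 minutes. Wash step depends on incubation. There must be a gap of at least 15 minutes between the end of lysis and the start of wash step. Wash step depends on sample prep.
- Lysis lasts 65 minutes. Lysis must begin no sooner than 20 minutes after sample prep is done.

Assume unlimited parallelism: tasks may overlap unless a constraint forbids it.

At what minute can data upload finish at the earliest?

268

After its own release at minute 15, sample prep can start at minute 15 and finishes at minute 53.
After sample prep (finishes minute 53, plus 20-minute gap → minute 73), lysis can start at minute 73 and finishes at minute 138.
For incubation: lysis (finishes minute 138); sample prep (finishes minute 53). Taking the maximum gives a start of minute 138, and it finishes at 138 + 55 = minute 193.
Data upload cannot start until sample prep (finishes minute 53); incubation (finishes minute 193, plus 25-minute gap → minute 218). The controlling bound is minute 218, so data upload finishes at 218 + 50 = minute 268.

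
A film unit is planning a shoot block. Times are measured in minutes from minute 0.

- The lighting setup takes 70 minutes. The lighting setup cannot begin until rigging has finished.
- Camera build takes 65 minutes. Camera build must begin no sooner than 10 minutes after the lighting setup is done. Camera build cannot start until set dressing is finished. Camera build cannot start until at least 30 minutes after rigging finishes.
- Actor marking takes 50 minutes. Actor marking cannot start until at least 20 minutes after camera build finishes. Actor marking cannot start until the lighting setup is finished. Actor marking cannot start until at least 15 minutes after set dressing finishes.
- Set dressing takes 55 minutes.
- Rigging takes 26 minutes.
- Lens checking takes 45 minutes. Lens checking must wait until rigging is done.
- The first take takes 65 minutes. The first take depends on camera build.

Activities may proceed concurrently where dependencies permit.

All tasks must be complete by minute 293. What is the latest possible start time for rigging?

52

Nothing follows actor marking; the deadline of minute 293 is its only limit. It must start by 293 − 50 = minute 243.
Nothing follows the first take; the deadline of minute 293 is its only limit. It must start by 293 − 65 = minute 228.
For camera build: actor marking (must start by minute 243, minus 20-minute gap → minute 223); the first take (must start by minute 228). The most restrictive is minute 223; with a 65-minute duration, camera build must start by minute 158.
The lighting setup has several dependents: camera build (must start by minute 158, minus 10-minute gap → minute 148); actor marking (must start by minute 243). The earliest of those limits is minute 148, so the lighting setup must start by 148 − 70 = minute 78.
Lens checking must finish by minute 293; it takes 45 minutes, so it must start by 293 − 45 = minute 248.
Rigging feeds the lighting setup (must start by minute 78); camera build (must start by minute 158, minus 30-minute gap → minute 128); lens checking (must start by minute 248). Taking the minimum, rigging must finish by minute 78 and start by 78 − 26 = minute 52.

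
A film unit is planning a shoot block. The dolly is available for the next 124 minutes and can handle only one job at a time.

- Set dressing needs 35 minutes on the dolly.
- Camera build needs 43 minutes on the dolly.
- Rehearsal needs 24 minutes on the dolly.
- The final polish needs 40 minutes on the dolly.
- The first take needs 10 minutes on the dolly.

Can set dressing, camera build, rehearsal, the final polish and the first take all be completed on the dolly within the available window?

Running back to back, the jobs need 35 + 43 + 24 + 40 + 10 = 152 minutes on the dolly.
Since 152 > 124, they cannot all fit.

No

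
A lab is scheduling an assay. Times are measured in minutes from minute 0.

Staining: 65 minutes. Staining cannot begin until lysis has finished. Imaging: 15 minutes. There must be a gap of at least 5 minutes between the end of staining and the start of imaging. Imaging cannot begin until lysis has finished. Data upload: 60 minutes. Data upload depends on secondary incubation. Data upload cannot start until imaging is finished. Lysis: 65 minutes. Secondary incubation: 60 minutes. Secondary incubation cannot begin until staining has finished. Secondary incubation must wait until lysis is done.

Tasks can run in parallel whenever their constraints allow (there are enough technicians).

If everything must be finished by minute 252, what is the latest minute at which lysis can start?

Data upload must finish by minute 252; it takes 60 minutes, so it must start by 252 − 60 = minute 192.
Secondary incubation must finish before data upload (must start by minute 192). With a 60-minute duration, secondary incubation must start by 192 − 60 = minute 132.
Since data upload (must start by minute 192) depends on it, imaging must finish by minute 192. Backing off its 15-minute duration gives a latest start of minute 177.
Staining must finish in time for secondary incubation (must start by minute 132); imaging (must start by minute 177, minus 5-minute gap → minute 172). The tightest is minute 132, so staining must start by 132 − 65 = minute 67.
Lysis has several dependents: staining (must start by minute 67); secondary incubation (must start by minute 132); imaging (must start by minute 177). The earliest of those limits is minute 67, so lysis must start by 67 − 65 = minute 2.

2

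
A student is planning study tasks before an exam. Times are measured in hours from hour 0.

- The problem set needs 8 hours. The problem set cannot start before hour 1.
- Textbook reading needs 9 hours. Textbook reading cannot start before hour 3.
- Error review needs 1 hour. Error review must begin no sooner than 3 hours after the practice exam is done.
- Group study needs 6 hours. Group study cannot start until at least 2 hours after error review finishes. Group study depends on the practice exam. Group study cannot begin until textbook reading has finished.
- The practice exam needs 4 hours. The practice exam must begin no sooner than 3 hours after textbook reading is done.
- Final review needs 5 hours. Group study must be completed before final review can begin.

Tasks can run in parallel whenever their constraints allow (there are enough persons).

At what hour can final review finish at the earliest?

36

Textbook reading waits on its own release at hour 3, so it starts at hour 3 and finishes at 3 + 9 = hour 12.
The practice exam cannot begin until textbook reading (finishes hour 12, plus 3-hour gap → hour 15). It runs from hour 15 to 15 + 4 = hour 19.
After the practice exam (finishes hour 19, plus 3-hour gap → hour 22), error review can start at hour 22 and finishes at hour 23.
For group study: error review (finishes hour 23, plus 2-hour gap → hour 25); the practice exam (finishes hour 19); textbook reading (finishes hour 12). Taking the maximum gives a start of hour 25, and it finishes at 25 + 6 = hour 31.
After group study (finishes hour 31), final review can start at hour 31 and finishes at hour 36.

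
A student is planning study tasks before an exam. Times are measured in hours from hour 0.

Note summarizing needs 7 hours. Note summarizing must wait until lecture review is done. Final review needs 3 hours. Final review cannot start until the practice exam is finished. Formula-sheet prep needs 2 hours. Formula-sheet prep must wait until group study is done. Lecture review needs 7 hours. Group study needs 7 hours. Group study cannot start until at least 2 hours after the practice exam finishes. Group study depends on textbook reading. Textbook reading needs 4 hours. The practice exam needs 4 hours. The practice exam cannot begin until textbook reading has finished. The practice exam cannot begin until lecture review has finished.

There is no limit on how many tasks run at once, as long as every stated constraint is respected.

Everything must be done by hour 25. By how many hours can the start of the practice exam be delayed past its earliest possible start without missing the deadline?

Lecture review has no prerequisites, so it starts at hour 0 and finishes at hour 7.
Nothing blocks textbook reading, so it runs from hour 0 to hour 4.
The practice exam cannot start until textbook reading (finishes hour 4); lecture review (finishes hour 7). The controlling bound is hour 7, so the practice exam finishes at 7 + 4 = hour 11.

Working backward from the deadline:
To finish by hour 25, formula-sheet prep (duration 2) must start no later than hour 23.
Group study has to be done before formula-sheet prep (must start by hour 23). That means finishing by hour 23, i.e. starting by 23 − 7 = hour 16.
Final review has no dependents, so it just needs to finish by hour 25. Starting by 25 − 3 = hour 22 achieves that.
For the practice exam: group study (must start by hour 16, minus 2-hour gap → hour 14); final review (must start by hour 22). The most restrictive is hour 14; with a 4-hour duration, the practice exam must start by hour 10.
So the practice exam can start as early as hour 7 and as late as hour 10, giving 10 − 7 = 3 hours of slack.

3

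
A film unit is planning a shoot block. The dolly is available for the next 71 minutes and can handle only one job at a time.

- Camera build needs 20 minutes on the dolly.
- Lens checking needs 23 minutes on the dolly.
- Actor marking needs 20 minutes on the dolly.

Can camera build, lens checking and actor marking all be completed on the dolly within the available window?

Yes

Running back to back, the jobs need 20 + 23 + 20 = 63 minutes on the dolly.
Since 63 ≤ 71, they fit within the window.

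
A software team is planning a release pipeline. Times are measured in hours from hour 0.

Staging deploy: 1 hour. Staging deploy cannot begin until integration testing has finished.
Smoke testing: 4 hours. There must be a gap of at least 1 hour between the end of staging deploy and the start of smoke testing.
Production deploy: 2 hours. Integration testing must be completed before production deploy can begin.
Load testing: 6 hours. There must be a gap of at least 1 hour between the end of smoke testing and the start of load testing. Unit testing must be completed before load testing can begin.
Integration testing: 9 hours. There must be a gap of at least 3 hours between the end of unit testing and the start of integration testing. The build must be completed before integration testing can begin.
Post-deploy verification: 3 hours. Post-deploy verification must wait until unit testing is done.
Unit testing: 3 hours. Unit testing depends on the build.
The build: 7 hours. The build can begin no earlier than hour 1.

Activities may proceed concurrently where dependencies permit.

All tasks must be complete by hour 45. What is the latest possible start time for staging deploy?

Load testing must finish by hour 45; it takes 6 hours, so it must start by 45 − 6 = hour 39.
Smoke testing feeds into load testing (must start by hour 39, minus 1-hour gap → hour 38); so smoke testing must finish by hour 38 and therefore start by hour 34.
Staging deploy feeds into smoke testing (must start by hour 34, minus 1-hour gap → hour 33); so staging deploy must finish by hour 33 and therefore start by hour 32.

32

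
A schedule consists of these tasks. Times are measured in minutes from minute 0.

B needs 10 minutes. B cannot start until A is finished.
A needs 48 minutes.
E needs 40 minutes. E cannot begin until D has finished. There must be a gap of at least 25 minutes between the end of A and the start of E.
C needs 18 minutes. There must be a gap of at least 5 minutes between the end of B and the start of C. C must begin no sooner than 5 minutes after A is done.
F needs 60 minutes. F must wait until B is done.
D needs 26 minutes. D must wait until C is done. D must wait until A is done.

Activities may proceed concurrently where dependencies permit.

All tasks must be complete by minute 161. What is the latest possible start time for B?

62

E has no dependents, so it just needs to finish by minute 161. Starting by 161 − 40 = minute 121 achieves that.
D must finish before E (must start by minute 121). With a 26-minute duration, D must start by 121 − 26 = minute 95.
C feeds into D (must start by minute 95); so C must finish by minute 95 and therefore start by minute 77.
Nothing follows F; the deadline of minute 161 is its only limit. It must start by 161 − 60 = minute 101.
For B: C (must start by minute 77, minus 5-minute gap → minute 72); F (must start by minute 101). The most restrictive is minute 72; with a 10-minute duration, B must start by minute 62.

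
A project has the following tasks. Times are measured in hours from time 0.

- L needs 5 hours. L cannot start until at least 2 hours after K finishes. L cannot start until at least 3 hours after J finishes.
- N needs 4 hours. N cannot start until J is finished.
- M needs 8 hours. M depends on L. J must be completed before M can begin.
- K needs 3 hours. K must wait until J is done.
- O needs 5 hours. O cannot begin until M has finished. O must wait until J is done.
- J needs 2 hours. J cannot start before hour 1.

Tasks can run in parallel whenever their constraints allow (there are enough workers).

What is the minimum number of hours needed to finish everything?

26

J waits on its own release at hour 1, so it starts at hour 1 and finishes at 1 + 2 = hour 3.
N cannot begin until J (finishes hour 3). It runs from hour 3 to 3 + 4 = hour 7.
After J (finishes hour 3), K can start at hour 3 and finishes at hour 6.
For L: K (finishes hour 6, plus 2-hour gap → hour 8); J (finishes hour 3, plus 3-hour gap → hour 6). Taking the maximum gives a start of hour 8, and it finishes at 8 + 5 = hour 13.
M cannot start until L (finishes hour 13); J (finishes hour 3). The controlling bound is hour 13, so M finishes at 13 + 8 = hour 21.
For O: M (finishes hour 21); J (finishes hour 3). Taking the maximum gives a start of hour 21, and it finishes at 21 + 5 = hour 26.
All tasks are finished once the last one completes. Finish times: J at 3, K at 6, L at 13, M at 21, N at 7, O at 26. The latest is hour 26.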